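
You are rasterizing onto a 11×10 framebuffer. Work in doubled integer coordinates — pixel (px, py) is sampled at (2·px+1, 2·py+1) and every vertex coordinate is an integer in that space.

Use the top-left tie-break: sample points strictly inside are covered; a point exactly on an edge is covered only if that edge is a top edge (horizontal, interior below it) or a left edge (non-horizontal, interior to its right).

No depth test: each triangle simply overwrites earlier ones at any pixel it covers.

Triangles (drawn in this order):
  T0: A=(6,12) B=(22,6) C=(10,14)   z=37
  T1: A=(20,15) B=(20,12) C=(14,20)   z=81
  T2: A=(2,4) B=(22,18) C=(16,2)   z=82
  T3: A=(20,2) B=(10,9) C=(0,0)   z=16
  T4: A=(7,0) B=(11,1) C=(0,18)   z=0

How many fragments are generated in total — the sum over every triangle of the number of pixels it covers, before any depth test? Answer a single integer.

T0:
  2·area = 56
  edge (6, 12)→(22, 6): d=(16,-6) top-left  bias=+0
  edge (22, 6)→(10, 14): d=(-12,8) right/bottom  bias=-1
  edge (10, 14)→(6, 12): d=(-4,-2) top-left  bias=+0
    (7,4)@(15, 9): e=[6,20,30] → █
    (8,4)@(17, 9): e=[18,4,34] → █
    (9,4)@(19, 9): e=[30,-12,38] → ·
    (4,5)@(9, 11): e=[2,44,10] → █
    (5,5)@(11, 11): e=[14,28,14] → █
    (6,5)@(13, 11): e=[26,12,18] → █
    (7,5)@(15, 11): e=[38,-4,22] → ·
    (8,5)@(17, 11): e=[50,-20,26] → ·
    (4,6)@(9, 13): e=[34,20,2] → █
    (6,6)@(13, 13): e=[58,-12,10] → ·
    (4,7)@(9, 15): e=[66,-4,-6] → ·
    (5,7)@(11, 15): e=[78,-20,-2] → ·
  covered (7 px):
    · · · · · · · · · · ·
    · · · · · · · · · · ·
    · · · · · · · · · · ·
    · · · · · · · · · · ·
    · · · · · · · █ █ · ·
    · · · · █ █ █ · · · ·
    · · · · █ █ · · · · ·
    · · · · · · · · · · ·
    · · · · · · · · · · ·
    · · · · · · · · · · ·
T1:
  2·area = 18  (B↔C swapped to make it positive)
  edge (20, 15)→(14, 20): d=(-6,5) right/bottom  bias=-1
  edge (14, 20)→(20, 12): d=(6,-8) top-left  bias=+0
  edge (20, 12)→(20, 15): d=(0,3) right/bottom  bias=-1
    (9,7)@(19, 15): e=[5,10,3] → █
    (10,7)@(21, 15): e=[-5,26,-3] → ·
    (8,8)@(17, 17): e=[3,6,9] → █
    (9,8)@(19, 17): e=[-7,22,3] → ·
    (7,9)@(15, 19): e=[1,2,15] → █
    (8,9)@(17, 19): e=[-9,18,9] → ·
  covered (3 px):
    · · · · · · · · · · ·
    · · · · · · · · · · ·
    · · · · · · · · · · ·
    · · · · · · · · · · ·
    · · · · · · · · · · ·
    · · · · · · · · · · ·
    · · · · · · · · · · ·
    · · · · · · · · · █ ·
    · · · · · · · · █ · ·
    · · · · · · · █ · · ·
T2:
  2·area = 236  (B↔C swapped to make it positive)
  edge (2, 4)→(16, 2): d=(14,-2) top-left  bias=+0
  edge (16, 2)→(22, 18): d=(6,16) right/bottom  bias=-1
  edge (22, 18)→(2, 4): d=(-20,-14) top-left  bias=+0
    (4,1)@(9, 3): e=[0,118,118] → █  [on edge]
    (5,1)@(11, 3): e=[4,86,146] → █
    (6,1)@(13, 3): e=[8,54,174] → █
    (7,1)@(15, 3): e=[12,22,202] → █
    (8,1)@(17, 3): e=[16,-10,230] → ·
    (2,2)@(5, 5): e=[20,194,22] → █
    (3,2)@(7, 5): e=[24,162,50] → █
    (8,2)@(17, 5): e=[44,2,190] → █
    (9,2)@(19, 5): e=[48,-30,218] → ·
    (2,3)@(5, 7): e=[48,206,-18] → ·
    (3,3)@(7, 7): e=[52,174,10] → █
    (9,3)@(19, 7): e=[76,-18,178] → ·
  covered (30 px):
    · · · · · · · · · · ·
    · · · · █ █ █ █ · · ·
    · · █ █ █ █ █ █ █ · ·
    · · · █ █ █ █ █ █ · ·
    · · · · · █ █ █ █ · ·
    · · · · · · █ █ █ █ ·
    · · · · · · · █ █ █ ·
    · · · · · · · · · █ ·
    · · · · · · · · · · █
    · · · · · · · · · · ·
T3:
  2·area = 160
  edge (20, 2)→(10, 9): d=(-10,7) right/bottom  bias=-1
  edge (10, 9)→(0, 0): d=(-10,-9) top-left  bias=+0
  edge (0, 0)→(20, 2): d=(20,2) right/bottom  bias=-1
    (1,0)@(3, 1): e=[129,17,14] → █
    (2,0)@(5, 1): e=[115,35,10] → █
    (3,0)@(7, 1): e=[101,53,6] → █
    (4,0)@(9, 1): e=[87,71,2] → █
    (5,0)@(11, 1): e=[73,89,-2] → ·
    (1,1)@(3, 3): e=[109,-3,54] → ·
    (2,1)@(5, 3): e=[95,15,50] → █
    (5,1)@(11, 3): e=[53,69,38] → █
    (6,1)@(13, 3): e=[39,87,34] → █
    (7,1)@(15, 3): e=[25,105,30] → █
    (8,1)@(17, 3): e=[11,123,26] → █
    (9,1)@(19, 3): e=[-3,141,22] → ·
  covered (18 px):
    · █ █ █ █ · · · · · ·
    · · █ █ █ █ █ █ █ · ·
    · · · █ █ █ █ █ · · ·
    · · · · █ █ · · · · ·
    · · · · · · · · · · ·
    · · · · · · · · · · ·
    · · · · · · · · · · ·
    · · · · · · · · · · ·
    · · · · · · · · · · ·
    · · · · · · · · · · ·
T4:
  2·area = 79
  edge (7, 0)→(11, 1): d=(4,1) right/bottom  bias=-1
  edge (11, 1)→(0, 18): d=(-11,17) right/bottom  bias=-1
  edge (0, 18)→(7, 0): d=(7,-18) top-left  bias=+0
    (3,0)@(7, 1): e=[4,68,7] → █
    (4,0)@(9, 1): e=[2,34,43] → █
    (5,0)@(11, 1): e=[0,0,79] → ·  [on edge]
    (3,1)@(7, 3): e=[12,46,21] → █
    (5,1)@(11, 3): e=[8,-22,93] → ·
    (9,1)@(19, 3): e=[0,-158,237] → ·  [on edge]
    (3,2)@(7, 5): e=[20,24,35] → █
    (4,2)@(9, 5): e=[18,-10,71] → ·
    (2,3)@(5, 7): e=[30,36,13] → █
    (4,3)@(9, 7): e=[26,-32,85] → ·
    (2,4)@(5, 9): e=[38,14,27] → █
    (3,4)@(7, 9): e=[36,-20,63] → ·
  covered (10 px):
    · · · █ █ · · · · · ·
    · · · █ █ · · · · · ·
    · · · █ · · · · · · ·
    · · █ █ · · · · · · ·
    · · █ · · · · · · · ·
    · █ · · · · · · · · ·
    · █ · · · · · · · · ·
    · · · · · · · · · · ·
    · · · · · · · · · · ·
    · · · · · · · · · · ·

Result: 68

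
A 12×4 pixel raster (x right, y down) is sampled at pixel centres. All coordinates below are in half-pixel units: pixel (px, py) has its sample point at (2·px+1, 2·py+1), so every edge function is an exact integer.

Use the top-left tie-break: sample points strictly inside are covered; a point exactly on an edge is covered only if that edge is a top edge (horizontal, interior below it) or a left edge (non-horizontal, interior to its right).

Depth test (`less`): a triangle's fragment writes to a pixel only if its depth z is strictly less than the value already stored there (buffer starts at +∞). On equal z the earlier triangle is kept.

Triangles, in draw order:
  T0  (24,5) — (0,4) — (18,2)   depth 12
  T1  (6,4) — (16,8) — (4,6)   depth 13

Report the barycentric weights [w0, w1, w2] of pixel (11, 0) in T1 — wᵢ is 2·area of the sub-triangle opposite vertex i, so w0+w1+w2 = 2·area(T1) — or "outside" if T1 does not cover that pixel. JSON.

T0:
  2·area = 66
  edge (24, 5)→(0, 4): d=(-24,-1) top-left  bias=+0
  edge (0, 4)→(18, 2): d=(18,-2) top-left  bias=+0
  edge (18, 2)→(24, 5): d=(6,3) right/bottom  bias=-1
    (4,1)@(9, 3): e=[33,0,33] → #  [on edge]
    (5,1)@(11, 3): e=[35,4,27] → #
    (6,1)@(13, 3): e=[37,8,21] → #
    (7,1)@(15, 3): e=[39,12,15] → #
    (8,1)@(17, 3): e=[41,16,9] → #
    (9,1)@(19, 3): e=[43,20,3] → #
    (10,1)@(21, 3): e=[45,24,-3] → ·
    (4,2)@(9, 5): e=[-15,36,45] → ·
    (5,2)@(11, 5): e=[-13,40,39] → ·
    (6,2)@(13, 5): e=[-11,44,33] → ·
    (7,2)@(15, 5): e=[-9,48,27] → ·
    (8,2)@(17, 5): e=[-7,52,21] → ·
  covered (6 px):
    · · · · · · · · · · · ·
    · · · · # # # # # # · ·
    · · · · · · · · · · · ·
    · · · · · · · · · · · ·
T1:
  2·area = 28
  edge (6, 4)→(16, 8): d=(10,4) right/bottom  bias=-1
  edge (16, 8)→(4, 6): d=(-12,-2) top-left  bias=+0
  edge (4, 6)→(6, 4): d=(2,-2) top-left  bias=+0
    (4,0)@(9, 1): e=[-42,70,0] → ·  [on edge]
    (3,1)@(7, 3): e=[-14,42,0] → ·  [on edge]
    (2,2)@(5, 5): e=[14,14,0] → #  [on edge]
    (3,2)@(7, 5): e=[6,18,4] → #
    (4,2)@(9, 5): e=[-2,22,8] → ·
    (1,3)@(3, 7): e=[42,-14,0] → ·  [on edge]
    (2,3)@(5, 7): e=[34,-10,4] → ·
    (3,3)@(7, 7): e=[26,-6,8] → ·
    (5,3)@(11, 7): e=[10,2,16] → #
    (6,3)@(13, 7): e=[2,6,20] → #
    (7,3)@(15, 7): e=[-6,10,24] → ·
  covered (4 px):
    · · · · · · · · · · · ·
    · · · · · · · · · · · ·
    · · # # · · · · · · · ·
    · · · · · # # · · · · ·

Final: "outside"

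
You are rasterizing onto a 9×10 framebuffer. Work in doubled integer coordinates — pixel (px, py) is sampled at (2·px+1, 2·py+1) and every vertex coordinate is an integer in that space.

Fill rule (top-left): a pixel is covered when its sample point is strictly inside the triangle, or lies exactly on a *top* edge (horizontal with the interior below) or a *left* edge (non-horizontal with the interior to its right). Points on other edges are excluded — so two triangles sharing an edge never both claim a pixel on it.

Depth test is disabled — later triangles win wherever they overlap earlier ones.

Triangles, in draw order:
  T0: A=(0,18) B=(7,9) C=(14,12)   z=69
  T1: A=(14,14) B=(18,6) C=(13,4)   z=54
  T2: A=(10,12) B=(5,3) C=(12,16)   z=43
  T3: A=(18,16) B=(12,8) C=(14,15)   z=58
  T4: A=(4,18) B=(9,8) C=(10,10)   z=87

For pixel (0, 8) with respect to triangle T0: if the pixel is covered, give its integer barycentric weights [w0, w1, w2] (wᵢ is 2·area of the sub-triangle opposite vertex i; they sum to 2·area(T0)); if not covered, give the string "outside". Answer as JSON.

T0:
  2·area = 84
  edge (0, 18)→(7, 9): d=(7,-9) top-left  bias=+0
  edge (7, 9)→(14, 12): d=(7,3) right/bottom  bias=-1
  edge (14, 12)→(0, 18): d=(-14,6) right/bottom  bias=-1
    (3,4)@(7, 9): e=[0,0,84] → ·  [on edge]
    (3,5)@(7, 11): e=[14,14,56] → █
    (4,5)@(9, 11): e=[32,8,44] → █
    (5,5)@(11, 11): e=[50,2,32] → █
    (6,5)@(13, 11): e=[68,-4,20] → ·
    (2,6)@(5, 13): e=[10,34,40] → █
    (6,6)@(13, 13): e=[82,10,-8] → ·
    (1,7)@(3, 15): e=[6,54,24] → █
    (3,7)@(7, 15): e=[42,42,0] → ·  [on edge]
    (4,7)@(9, 15): e=[60,36,-12] → ·
    (5,7)@(11, 15): e=[78,30,-24] → ·
    (0,8)@(1, 17): e=[2,74,8] → █
  covered (10 px):
    · · · · · · · · ·
    · · · · · · · · ·
    · · · · · · · · ·
    · · · · · · · · ·
    · · · · · · · · ·
    · · · █ █ █ · · ·
    · · █ █ █ █ · · ·
    · █ █ · · · · · ·
    █ · · · · · · · ·
    · · · · · · · · ·
T1:
  2·area = 48  (B↔C swapped to make it positive)
  edge (14, 14)→(13, 4): d=(-1,-10) top-left  bias=+0
  edge (13, 4)→(18, 6): d=(5,2) right/bottom  bias=-1
  edge (18, 6)→(14, 14): d=(-4,8) right/bottom  bias=-1
    (7,2)@(15, 5): e=[19,1,28] → █
    (8,2)@(17, 5): e=[39,-3,12] → ·
    (7,3)@(15, 7): e=[17,11,20] → █
    (8,3)@(17, 7): e=[37,7,4] → █
    (7,4)@(15, 9): e=[15,21,12] → █
    (8,4)@(17, 9): e=[35,17,-4] → ·
    (7,5)@(15, 11): e=[13,31,4] → █
    (8,5)@(17, 11): e=[33,27,-12] → ·
    (7,6)@(15, 13): e=[11,41,-4] → ·
  covered (5 px):
    · · · · · · · · ·
    · · · · · · · · ·
    · · · · · · · █ ·
    · · · · · · · █ █
    · · · · · · · █ ·
    · · · · · · · █ ·
    · · · · · · · · ·
    · · · · · · · · ·
    · · · · · · · · ·
    · · · · · · · · ·
T2:
  2·area = 2  (B↔C swapped to make it positive)
  edge (10, 12)→(12, 16): d=(2,4) right/bottom  bias=-1
  edge (12, 16)→(5, 3): d=(-7,-13) top-left  bias=+0
  edge (5, 3)→(10, 12): d=(5,9) right/bottom  bias=-1
    (2,1)@(5, 3): e=[2,0,0] → ·  [on edge]
  covered (0 px):
    · · · · · · · · ·
    · · · · · · · · ·
    · · · · · · · · ·
    · · · · · · · · ·
    · · · · · · · · ·
    · · · · · · · · ·
    · · · · · · · · ·
    · · · · · · · · ·
    · · · · · · · · ·
    · · · · · · · · ·
T3:
  2·area = 26  (B↔C swapped to make it positive)
  edge (18, 16)→(14, 15): d=(-4,-1) top-left  bias=+0
  edge (14, 15)→(12, 8): d=(-2,-7) top-left  bias=+0
  edge (12, 8)→(18, 16): d=(6,8) right/bottom  bias=-1
    (6,5)@(13, 11): e=[15,1,10] → █
    (7,5)@(15, 11): e=[17,15,-6] → ·
    (6,6)@(13, 13): e=[7,-3,22] → ·
    (7,6)@(15, 13): e=[9,11,6] → █
    (8,6)@(17, 13): e=[11,25,-10] → ·
    (7,7)@(15, 15): e=[1,7,18] → █
    (8,7)@(17, 15): e=[3,21,2] → █
    (7,8)@(15, 17): e=[-7,3,30] → ·
    (8,8)@(17, 17): e=[-5,17,14] → ·
  covered (4 px):
    · · · · · · · · ·
    · · · · · · · · ·
    · · · · · · · · ·
    · · · · · · · · ·
    · · · · · · · · ·
    · · · · · · █ · ·
    · · · · · · · █ ·
    · · · · · · · █ █
    · · · · · · · · ·
    · · · · · · · · ·
T4:
  2·area = 20
  edge (4, 18)→(9, 8): d=(5,-10) top-left  bias=+0
  edge (9, 8)→(10, 10): d=(1,2) right/bottom  bias=-1
  edge (10, 10)→(4, 18): d=(-6,8) right/bottom  bias=-1
    (4,4)@(9, 9): e=[5,1,14] → █
    (5,4)@(11, 9): e=[25,-3,-2] → ·
    (4,5)@(9, 11): e=[15,3,2] → █
    (5,5)@(11, 11): e=[35,-1,-14] → ·
    (3,6)@(7, 13): e=[5,9,6] → █
    (4,6)@(9, 13): e=[25,5,-10] → ·
    (3,7)@(7, 15): e=[15,11,-6] → ·
  covered (3 px):
    · · · · · · · · ·
    · · · · · · · · ·
    · · · · · · · · ·
    · · · · · · · · ·
    · · · · █ · · · ·
    · · · · █ · · · ·
    · · · █ · · · · ·
    · · · · · · · · ·
    · · · · · · · · ·
    · · · · · · · · ·

Answer: [74,8,2]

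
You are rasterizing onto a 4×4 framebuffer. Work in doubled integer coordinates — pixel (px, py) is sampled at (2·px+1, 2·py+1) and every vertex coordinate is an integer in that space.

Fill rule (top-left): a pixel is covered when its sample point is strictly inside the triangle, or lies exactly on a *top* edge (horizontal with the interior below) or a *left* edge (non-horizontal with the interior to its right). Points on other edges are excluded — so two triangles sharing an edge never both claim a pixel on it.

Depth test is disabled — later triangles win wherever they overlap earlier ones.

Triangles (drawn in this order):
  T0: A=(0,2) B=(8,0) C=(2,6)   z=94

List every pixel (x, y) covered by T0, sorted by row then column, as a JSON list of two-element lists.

T0:
  2·area = 36
  edge (0, 2)→(8, 0): d=(8,-2) top-left  bias=+0
  edge (8, 0)→(2, 6): d=(-6,6) right/bottom  bias=-1
  edge (2, 6)→(0, 2): d=(-2,-4) top-left  bias=+0
    (2,0)@(5, 1): e=[2,12,22] → #
    (3,0)@(7, 1): e=[6,0,30] → ·  [on edge]
    (0,1)@(1, 3): e=[10,24,2] → #
    (1,1)@(3, 3): e=[14,12,10] → #
    (2,1)@(5, 3): e=[18,0,18] → ·  [on edge]
    (0,2)@(1, 5): e=[26,12,-2] → ·
    (1,2)@(3, 5): e=[30,0,6] → ·  [on edge]
    (0,3)@(1, 7): e=[42,0,-6] → ·  [on edge]
  covered (3 px):
    · · # ·
    # # · ·
    · · · ·
    · · · ·

Final: [[2,0],[0,1],[1,1]]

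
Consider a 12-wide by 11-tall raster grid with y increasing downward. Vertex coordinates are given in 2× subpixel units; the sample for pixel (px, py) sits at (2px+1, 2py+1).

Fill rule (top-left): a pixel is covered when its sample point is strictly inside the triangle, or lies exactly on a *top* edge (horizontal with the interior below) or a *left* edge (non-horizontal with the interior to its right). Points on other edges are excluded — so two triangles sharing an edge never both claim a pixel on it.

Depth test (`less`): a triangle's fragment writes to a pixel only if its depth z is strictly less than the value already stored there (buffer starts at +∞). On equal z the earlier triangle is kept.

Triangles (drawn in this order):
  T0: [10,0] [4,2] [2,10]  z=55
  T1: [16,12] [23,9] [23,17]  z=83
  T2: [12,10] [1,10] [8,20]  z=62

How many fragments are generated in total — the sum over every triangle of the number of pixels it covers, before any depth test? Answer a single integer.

T0:
  2·area = 44  (B↔C swapped to make it positive)
  edge (10, 0)→(2, 10): d=(-8,10) right/bottom  bias=-1
  edge (2, 10)→(4, 2): d=(2,-8) top-left  bias=+0
  edge (4, 2)→(10, 0): d=(6,-2) top-left  bias=+0
    (3,0)@(7, 1): e=[22,22,0] → █  [on edge]
    (4,0)@(9, 1): e=[2,38,4] → █
    (5,0)@(11, 1): e=[-18,54,8] → ·
    (0,1)@(1, 3): e=[66,-22,0] → ·  [on edge]
    (2,1)@(5, 3): e=[26,10,8] → █
    (4,1)@(9, 3): e=[-14,42,16] → ·
    (2,2)@(5, 5): e=[10,14,20] → █
    (3,2)@(7, 5): e=[-10,30,24] → ·
    (1,3)@(3, 7): e=[14,2,28] → █
    (2,3)@(5, 7): e=[-6,18,32] → ·
    (1,4)@(3, 9): e=[-2,6,40] → ·
  covered (6 px):
    · · · █ █ · · · · · · ·
    · · █ █ · · · · · · · ·
    · · █ · · · · · · · · ·
    · █ · · · · · · · · · ·
    · · · · · · · · · · · ·
    · · · · · · · · · · · ·
    · · · · · · · · · · · ·
    · · · · · · · · · · · ·
    · · · · · · · · · · · ·
    · · · · · · · · · · · ·
    · · · · · · · · · · · ·
T1:
  2·area = 56
  edge (16, 12)→(23, 9): d=(7,-3) top-left  bias=+0
  edge (23, 9)→(23, 17): d=(0,8) right/bottom  bias=-1
  edge (23, 17)→(16, 12): d=(-7,-5) top-left  bias=+0
    (11,0)@(23, 1): e=[-56,0,112] → ·  [on edge]
    (11,1)@(23, 3): e=[-42,0,98] → ·  [on edge]
    (11,2)@(23, 5): e=[-28,0,84] → ·  [on edge]
    (4,3)@(9, 7): e=[-56,112,0] → ·  [on edge]
    (11,3)@(23, 7): e=[-14,0,70] → ·  [on edge]
    (11,4)@(23, 9): e=[0,0,56] → ·  [on edge]
    (9,5)@(19, 11): e=[2,32,22] → █
    (10,5)@(21, 11): e=[8,16,32] → █
    (11,5)@(23, 11): e=[14,0,42] → ·  [on edge]
    (9,6)@(19, 13): e=[16,32,8] → █
    (11,6)@(23, 13): e=[28,0,28] → ·  [on edge]
    (4,7)@(9, 15): e=[0,112,-56] → ·  [on edge]
    (11,7)@(23, 15): e=[42,0,14] → ·  [on edge]
    (11,8)@(23, 17): e=[56,0,0] → ·  [on edge]
    (11,9)@(23, 19): e=[70,0,-14] → ·  [on edge]
    (11,10)@(23, 21): e=[84,0,-28] → ·  [on edge]
  covered (5 px):
    · · · · · · · · · · · ·
    · · · · · · · · · · · ·
    · · · · · · · · · · · ·
    · · · · · · · · · · · ·
    · · · · · · · · · · · ·
    · · · · · · · · · █ █ ·
    · · · · · · · · · █ █ ·
    · · · · · · · · · · █ ·
    · · · · · · · · · · · ·
    · · · · · · · · · · · ·
    · · · · · · · · · · · ·
T2:
  2·area = 110  (B↔C swapped to make it positive)
  edge (12, 10)→(8, 20): d=(-4,10) right/bottom  bias=-1
  edge (8, 20)→(1, 10): d=(-7,-10) top-left  bias=+0
  edge (1, 10)→(12, 10): d=(11,0) top-left  bias=+0
    (1,5)@(3, 11): e=[86,13,11] → █
    (2,5)@(5, 11): e=[66,33,11] → █
    (3,5)@(7, 11): e=[46,53,11] → █
    (4,5)@(9, 11): e=[26,73,11] → █
    (5,5)@(11, 11): e=[6,93,11] → █
    (6,5)@(13, 11): e=[-14,113,11] → ·
    (1,6)@(3, 13): e=[78,-1,33] → ·
    (2,6)@(5, 13): e=[58,19,33] → █
    (5,6)@(11, 13): e=[-2,79,33] → ·
    (2,7)@(5, 15): e=[50,5,55] → █
    (5,7)@(11, 15): e=[-10,65,55] → ·
    (2,8)@(5, 17): e=[42,-9,77] → ·
  covered (13 px):
    · · · · · · · · · · · ·
    · · · · · · · · · · · ·
    · · · · · · · · · · · ·
    · · · · · · · · · · · ·
    · · · · · · · · · · · ·
    · █ █ █ █ █ · · · · · ·
    · · █ █ █ · · · · · · ·
    · · █ █ █ · · · · · · ·
    · · · █ █ · · · · · · ·
    · · · · · · · · · · · ·
    · · · · · · · · · · · ·

Result: 24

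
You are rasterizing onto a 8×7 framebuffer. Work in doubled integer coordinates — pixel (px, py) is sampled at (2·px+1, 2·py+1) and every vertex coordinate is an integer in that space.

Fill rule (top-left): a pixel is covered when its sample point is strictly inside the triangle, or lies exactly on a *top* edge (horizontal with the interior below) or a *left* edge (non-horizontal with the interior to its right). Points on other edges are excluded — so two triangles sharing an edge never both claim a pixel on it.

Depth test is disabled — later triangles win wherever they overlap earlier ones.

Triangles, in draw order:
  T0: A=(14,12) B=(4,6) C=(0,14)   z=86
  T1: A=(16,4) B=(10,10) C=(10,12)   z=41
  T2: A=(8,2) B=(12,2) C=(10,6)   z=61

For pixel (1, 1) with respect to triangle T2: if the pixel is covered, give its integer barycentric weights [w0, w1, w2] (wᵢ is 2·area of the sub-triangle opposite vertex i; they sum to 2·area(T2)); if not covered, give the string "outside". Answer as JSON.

T0:
  2·area = 104  (B↔C swapped to make it positive)
  edge (14, 12)→(0, 14): d=(-14,2) right/bottom  bias=-1
  edge (0, 14)→(4, 6): d=(4,-8) top-left  bias=+0
  edge (4, 6)→(14, 12): d=(10,6) right/bottom  bias=-1
    (2,3)@(5, 7): e=[88,12,4] → #
    (3,3)@(7, 7): e=[84,28,-8] → ·
    (1,4)@(3, 9): e=[64,4,36] → #
    (3,4)@(7, 9): e=[56,36,12] → #
    (4,4)@(9, 9): e=[52,52,0] → ·  [on edge]
    (1,5)@(3, 11): e=[36,12,56] → #
    (4,5)@(9, 11): e=[24,60,20] → #
    (5,5)@(11, 11): e=[20,76,8] → #
    (6,5)@(13, 11): e=[16,92,-4] → ·
    (0,6)@(1, 13): e=[12,4,88] → #
    (3,6)@(7, 13): e=[0,52,52] → ·  [on edge]
    (4,6)@(9, 13): e=[-4,68,40] → ·
  covered (12 px):
    · · · · · · · ·
    · · · · · · · ·
    · · · · · · · ·
    · · # · · · · ·
    · # # # · · · ·
    · # # # # # · ·
    # # # · · · · ·
T1:
  2·area = 12  (B↔C swapped to make it positive)
  edge (16, 4)→(10, 12): d=(-6,8) right/bottom  bias=-1
  edge (10, 12)→(10, 10): d=(0,-2) top-left  bias=+0
  edge (10, 10)→(16, 4): d=(6,-6) top-left  bias=+0
    (7,2)@(15, 5): e=[2,10,0] → #  [on edge]
    (6,3)@(13, 7): e=[6,6,0] → #  [on edge]
    (7,3)@(15, 7): e=[-10,10,12] → ·
    (5,4)@(11, 9): e=[10,2,0] → #  [on edge]
    (6,4)@(13, 9): e=[-6,6,12] → ·
    (4,5)@(9, 11): e=[14,-2,0] → ·  [on edge]
    (5,5)@(11, 11): e=[-2,2,12] → ·
    (3,6)@(7, 13): e=[18,-6,0] → ·  [on edge]
  covered (3 px):
    · · · · · · · ·
    · · · · · · · ·
    · · · · · · · #
    · · · · · · # ·
    · · · · · # · ·
    · · · · · · · ·
    · · · · · · · ·
T2:
  2·area = 16
  edge (8, 2)→(12, 2): d=(4,0) top-left  bias=+0
  edge (12, 2)→(10, 6): d=(-2,4) right/bottom  bias=-1
  edge (10, 6)→(8, 2): d=(-2,-4) top-left  bias=+0
    (4,1)@(9, 3): e=[4,10,2] → #
    (5,1)@(11, 3): e=[4,2,10] → #
    (6,1)@(13, 3): e=[4,-6,18] → ·
    (4,2)@(9, 5): e=[12,6,-2] → ·
    (5,2)@(11, 5): e=[12,-2,6] → ·
  covered (2 px):
    · · · · · · · ·
    · · · · # # · ·
    · · · · · · · ·
    · · · · · · · ·
    · · · · · · · ·
    · · · · · · · ·
    · · · · · · · ·

Answer: "outside"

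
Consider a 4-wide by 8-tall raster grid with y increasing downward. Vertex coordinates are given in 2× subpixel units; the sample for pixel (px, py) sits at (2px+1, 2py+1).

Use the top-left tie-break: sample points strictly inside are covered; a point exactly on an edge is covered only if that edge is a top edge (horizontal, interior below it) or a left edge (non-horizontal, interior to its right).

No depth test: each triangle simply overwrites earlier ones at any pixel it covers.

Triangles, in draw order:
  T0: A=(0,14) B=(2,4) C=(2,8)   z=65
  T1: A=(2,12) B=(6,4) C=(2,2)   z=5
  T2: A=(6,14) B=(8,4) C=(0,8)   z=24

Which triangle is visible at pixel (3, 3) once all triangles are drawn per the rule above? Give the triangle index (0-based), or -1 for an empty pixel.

T0:
  2·area = 8
  edge (0, 14)→(2, 4): d=(2,-10) top-left  bias=+0
  edge (2, 4)→(2, 8): d=(0,4) right/bottom  bias=-1
  edge (2, 8)→(0, 14): d=(-2,6) right/bottom  bias=-1
    (1,2)@(3, 5): e=[12,-4,0] → .  [on edge]
    (0,4)@(1, 9): e=[0,4,4] → X  [on edge]
    (1,4)@(3, 9): e=[20,-4,-8] → .
    (0,5)@(1, 11): e=[4,4,0] → .  [on edge]
  covered (1 px):
    . . . .
    . . . .
    . . . .
    . . . .
    X . . .
    . . . .
    . . . .
    . . . .
T1:
  2·area = 40  (B↔C swapped to make it positive)
  edge (2, 12)→(2, 2): d=(0,-10) top-left  bias=+0
  edge (2, 2)→(6, 4): d=(4,2) right/bottom  bias=-1
  edge (6, 4)→(2, 12): d=(-4,8) right/bottom  bias=-1
    (1,1)@(3, 3): e=[10,2,28] → X
    (2,1)@(5, 3): e=[30,-2,12] → .
    (1,2)@(3, 5): e=[10,10,20] → X
    (2,2)@(5, 5): e=[30,6,4] → X
    (3,2)@(7, 5): e=[50,2,-12] → .
    (1,3)@(3, 7): e=[10,18,12] → X
    (2,3)@(5, 7): e=[30,14,-4] → .
    (1,4)@(3, 9): e=[10,26,4] → X
    (2,4)@(5, 9): e=[30,22,-12] → .
    (1,5)@(3, 11): e=[10,34,-4] → .
  covered (5 px):
    . . . .
    . X . .
    . X X .
    . X . .
    . X . .
    . . . .
    . . . .
    . . . .
T2:
  2·area = 72  (B↔C swapped to make it positive)
  edge (6, 14)→(0, 8): d=(-6,-6) top-left  bias=+0
  edge (0, 8)→(8, 4): d=(8,-4) top-left  bias=+0
  edge (8, 4)→(6, 14): d=(-2,10) right/bottom  bias=-1
    (3,2)@(7, 5): e=[60,4,8] → X
    (1,3)@(3, 7): e=[24,4,44] → X
    (2,3)@(5, 7): e=[36,12,24] → X
    (0,4)@(1, 9): e=[0,12,60] → X  [on edge]
    (3,4)@(7, 9): e=[36,36,0] → .  [on edge]
    (0,5)@(1, 11): e=[-12,28,56] → .
    (1,5)@(3, 11): e=[0,36,36] → X  [on edge]
    (3,5)@(7, 11): e=[24,52,-4] → .
    (1,6)@(3, 13): e=[-12,52,32] → .
    (2,6)@(5, 13): e=[0,60,12] → X  [on edge]
    (3,6)@(7, 13): e=[12,68,-8] → .
    (2,7)@(5, 15): e=[-12,76,8] → .
    (3,7)@(7, 15): e=[0,84,-12] → .  [on edge]
  covered (10 px):
    . . . .
    . . . .
    . . . X
    . X X X
    X X X .
    . X X .
    . . X .
    . . . .

Z-buffer (winner per pixel, '.' = empty):
  . . . .
  . 1 . .
  . 1 1 2
  . 2 2 2
  2 2 2 .
  . 2 2 .
  . . 2 .
  . . . .

Answer: 2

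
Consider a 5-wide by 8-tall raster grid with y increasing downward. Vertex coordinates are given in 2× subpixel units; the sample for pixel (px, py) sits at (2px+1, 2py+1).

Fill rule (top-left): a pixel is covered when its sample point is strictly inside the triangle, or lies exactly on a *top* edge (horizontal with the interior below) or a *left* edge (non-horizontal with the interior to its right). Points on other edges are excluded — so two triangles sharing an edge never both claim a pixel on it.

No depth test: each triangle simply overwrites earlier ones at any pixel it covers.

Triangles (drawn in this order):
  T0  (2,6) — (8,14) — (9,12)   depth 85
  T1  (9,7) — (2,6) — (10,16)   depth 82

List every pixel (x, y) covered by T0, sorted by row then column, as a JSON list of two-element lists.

T0:
  2·area = 20  (B↔C swapped to make it positive)
  edge (2, 6)→(9, 12): d=(7,6) right/bottom  bias=-1
  edge (9, 12)→(8, 14): d=(-1,2) right/bottom  bias=-1
  edge (8, 14)→(2, 6): d=(-6,-8) top-left  bias=+0
    (1,3)@(3, 7): e=[1,17,2] → █
    (2,3)@(5, 7): e=[-11,13,18] → ·
    (1,4)@(3, 9): e=[15,15,-10] → ·
    (2,4)@(5, 9): e=[3,11,6] → █
    (3,4)@(7, 9): e=[-9,7,22] → ·
    (2,5)@(5, 11): e=[17,9,-6] → ·
    (3,5)@(7, 11): e=[5,5,10] → █
    (4,5)@(9, 11): e=[-7,1,26] → ·
    (3,6)@(7, 13): e=[19,3,-2] → ·
  covered (3 px):
    · · · · ·
    · · · · ·
    · · · · ·
    · █ · · ·
    · · █ · ·
    · · · █ ·
    · · · · ·
    · · · · ·
T1:
  2·area = 62  (B↔C swapped to make it positive)
  edge (9, 7)→(10, 16): d=(1,9) right/bottom  bias=-1
  edge (10, 16)→(2, 6): d=(-8,-10) top-left  bias=+0
  edge (2, 6)→(9, 7): d=(7,1) right/bottom  bias=-1
    (1,3)@(3, 7): e=[54,2,6] → █
    (2,3)@(5, 7): e=[36,22,4] → █
    (3,3)@(7, 7): e=[18,42,2] → █
    (4,3)@(9, 7): e=[0,62,0] → ·  [on edge]
    (1,4)@(3, 9): e=[56,-14,20] → ·
    (2,4)@(5, 9): e=[38,6,18] → █
    (4,4)@(9, 9): e=[2,46,14] → █
    (2,5)@(5, 11): e=[40,-10,32] → ·
    (3,5)@(7, 11): e=[22,10,30] → █
    (3,6)@(7, 13): e=[24,-6,44] → ·
    (4,6)@(9, 13): e=[6,14,42] → █
    (4,7)@(9, 15): e=[8,-2,56] → ·
  covered (9 px):
    · · · · ·
    · · · · ·
    · · · · ·
    · █ █ █ ·
    · · █ █ █
    · · · █ █
    · · · · █
    · · · · ·

Answer: [[1,3],[2,4],[3,5]]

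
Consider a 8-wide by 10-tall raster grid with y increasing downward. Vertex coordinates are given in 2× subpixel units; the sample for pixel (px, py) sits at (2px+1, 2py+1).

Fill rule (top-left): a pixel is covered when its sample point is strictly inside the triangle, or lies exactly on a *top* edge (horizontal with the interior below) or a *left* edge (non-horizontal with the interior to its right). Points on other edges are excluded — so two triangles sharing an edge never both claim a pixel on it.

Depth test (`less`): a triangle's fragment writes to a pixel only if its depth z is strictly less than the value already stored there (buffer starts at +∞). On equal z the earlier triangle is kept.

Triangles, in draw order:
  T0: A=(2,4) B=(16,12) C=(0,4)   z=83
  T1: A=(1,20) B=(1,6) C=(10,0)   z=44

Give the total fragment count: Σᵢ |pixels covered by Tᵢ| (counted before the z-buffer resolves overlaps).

T0:
  2·area = 16
  edge (2, 4)→(16, 12): d=(14,8) right/bottom  bias=-1
  edge (16, 12)→(0, 4): d=(-16,-8) top-left  bias=+0
  edge (0, 4)→(2, 4): d=(2,0) top-left  bias=+0
    (1,2)@(3, 5): e=[6,8,2] → █
    (2,2)@(5, 5): e=[-10,24,2] → ·
    (1,3)@(3, 7): e=[34,-24,6] → ·
    (3,3)@(7, 7): e=[2,8,6] → █
    (4,3)@(9, 7): e=[-14,24,6] → ·
    (3,4)@(7, 9): e=[30,-24,10] → ·
  covered (2 px):
    · · · · · · · ·
    · · · · · · · ·
    · █ · · · · · ·
    · · · █ · · · ·
    · · · · · · · ·
    · · · · · · · ·
    · · · · · · · ·
    · · · · · · · ·
    · · · · · · · ·
    · · · · · · · ·
T1:
  2·area = 126
  edge (1, 20)→(1, 6): d=(0,-14) top-left  bias=+0
  edge (1, 6)→(10, 0): d=(9,-6) top-left  bias=+0
  edge (10, 0)→(1, 20): d=(-9,20) right/bottom  bias=-1
    (0,0)@(1, 1): e=[0,-45,171] → ·  [on edge]
    (4,0)@(9, 1): e=[112,3,11] → █
    (5,0)@(11, 1): e=[140,15,-29] → ·
    (0,1)@(1, 3): e=[0,-27,153] → ·  [on edge]
    (3,1)@(7, 3): e=[84,9,33] → █
    (4,1)@(9, 3): e=[112,21,-7] → ·
    (0,2)@(1, 5): e=[0,-9,135] → ·  [on edge]
    (1,2)@(3, 5): e=[28,3,95] → █
    (2,2)@(5, 5): e=[56,15,55] → █
    (4,2)@(9, 5): e=[112,39,-25] → ·
    (0,3)@(1, 7): e=[0,9,117] → █  [on edge]
    (3,3)@(7, 7): e=[84,45,-3] → ·
    (0,4)@(1, 9): e=[0,27,99] → █  [on edge]
    (0,5)@(1, 11): e=[0,45,81] → █  [on edge]
    (0,6)@(1, 13): e=[0,63,63] → █  [on edge]
    (0,7)@(1, 15): e=[0,81,45] → █  [on edge]
    (0,8)@(1, 17): e=[0,99,27] → █  [on edge]
    (0,9)@(1, 19): e=[0,117,9] → █  [on edge]
  covered (20 px):
    · · · · █ · · ·
    · · · █ · · · ·
    · █ █ █ · · · ·
    █ █ █ · · · · ·
    █ █ █ · · · · ·
    █ █ █ · · · · ·
    █ █ · · · · · ·
    █ █ · · · · · ·
    █ · · · · · · ·
    █ · · · · · · ·

Answer: 22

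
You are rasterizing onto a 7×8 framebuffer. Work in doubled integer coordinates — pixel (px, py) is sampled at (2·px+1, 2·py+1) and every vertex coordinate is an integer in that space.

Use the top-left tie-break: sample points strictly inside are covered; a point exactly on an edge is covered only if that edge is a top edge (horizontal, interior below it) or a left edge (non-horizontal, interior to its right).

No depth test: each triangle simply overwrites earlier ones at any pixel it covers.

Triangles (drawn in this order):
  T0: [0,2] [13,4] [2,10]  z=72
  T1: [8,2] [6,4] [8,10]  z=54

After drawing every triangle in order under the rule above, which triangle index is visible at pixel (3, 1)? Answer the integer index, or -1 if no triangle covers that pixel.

T0:
  2·area = 100
  edge (0, 2)→(13, 4): d=(13,2) right/bottom  bias=-1
  edge (13, 4)→(2, 10): d=(-11,6) right/bottom  bias=-1
  edge (2, 10)→(0, 2): d=(-2,-8) top-left  bias=+0
    (0,1)@(1, 3): e=[11,83,6] → X
    (1,1)@(3, 3): e=[7,71,22] → X
    (2,1)@(5, 3): e=[3,59,38] → X
    (3,1)@(7, 3): e=[-1,47,54] → .
    (0,2)@(1, 5): e=[37,61,2] → X
    (3,2)@(7, 5): e=[25,25,50] → X
    (4,2)@(9, 5): e=[21,13,66] → X
    (5,2)@(11, 5): e=[17,1,82] → X
    (6,2)@(13, 5): e=[13,-11,98] → .
    (0,3)@(1, 7): e=[63,39,-2] → .
    (1,3)@(3, 7): e=[59,27,14] → X
    (4,3)@(9, 7): e=[47,-9,62] → .
  covered (13 px):
    . . . . . . .
    X X X . . . .
    X X X X X X .
    . X X X . . .
    . X . . . . .
    . . . . . . .
    . . . . . . .
    . . . . . . .
T1:
  2·area = 16  (B↔C swapped to make it positive)
  edge (8, 2)→(8, 10): d=(0,8) right/bottom  bias=-1
  edge (8, 10)→(6, 4): d=(-2,-6) top-left  bias=+0
  edge (6, 4)→(8, 2): d=(2,-2) top-left  bias=+0
    (2,0)@(5, 1): e=[24,0,-8] → .  [on edge]
    (4,0)@(9, 1): e=[-8,24,0] → .  [on edge]
    (3,1)@(7, 3): e=[8,8,0] → X  [on edge]
    (4,1)@(9, 3): e=[-8,20,4] → .
    (2,2)@(5, 5): e=[24,-8,0] → .  [on edge]
    (3,2)@(7, 5): e=[8,4,4] → X
    (4,2)@(9, 5): e=[-8,16,8] → .
    (1,3)@(3, 7): e=[40,-24,0] → .  [on edge]
    (3,3)@(7, 7): e=[8,0,8] → X  [on edge]
    (4,3)@(9, 7): e=[-8,12,12] → .
    (0,4)@(1, 9): e=[56,-40,0] → .  [on edge]
    (3,4)@(7, 9): e=[8,-4,12] → .
    (4,6)@(9, 13): e=[-8,0,24] → .  [on edge]
  covered (3 px):
    . . . . . . .
    . . . X . . .
    . . . X . . .
    . . . X . . .
    . . . . . . .
    . . . . . . .
    . . . . . . .
    . . . . . . .

Z-buffer (winner per pixel, '.' = empty):
  . . . . . . .
  0 0 0 1 . . .
  0 0 0 1 0 0 .
  . 0 0 1 . . .
  . 0 . . . . .
  . . . . . . .
  . . . . . . .
  . . . . . . .

Answer: 1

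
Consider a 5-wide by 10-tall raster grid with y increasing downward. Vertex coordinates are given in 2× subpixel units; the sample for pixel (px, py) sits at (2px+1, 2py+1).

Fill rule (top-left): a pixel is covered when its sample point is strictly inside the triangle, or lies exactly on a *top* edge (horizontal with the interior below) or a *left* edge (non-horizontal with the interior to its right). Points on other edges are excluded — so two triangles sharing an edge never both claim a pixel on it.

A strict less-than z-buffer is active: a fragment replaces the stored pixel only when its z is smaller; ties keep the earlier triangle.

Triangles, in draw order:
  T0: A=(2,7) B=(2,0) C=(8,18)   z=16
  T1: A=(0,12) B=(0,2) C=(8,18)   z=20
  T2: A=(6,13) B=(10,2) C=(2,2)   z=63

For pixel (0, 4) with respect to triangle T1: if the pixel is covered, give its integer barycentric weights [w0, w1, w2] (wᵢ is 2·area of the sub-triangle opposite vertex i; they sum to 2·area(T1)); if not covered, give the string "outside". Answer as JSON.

T0:
  2·area = 42
  edge (2, 7)→(2, 0): d=(0,-7) top-left  bias=+0
  edge (2, 0)→(8, 18): d=(6,18) right/bottom  bias=-1
  edge (8, 18)→(2, 7): d=(-6,-11) top-left  bias=+0
    (1,1)@(3, 3): e=[7,0,35] → ·  [on edge]
    (1,2)@(3, 5): e=[7,12,23] → █
    (2,2)@(5, 5): e=[21,-24,45] → ·
    (1,3)@(3, 7): e=[7,24,11] → █
    (2,3)@(5, 7): e=[21,-12,33] → ·
    (1,4)@(3, 9): e=[7,36,-1] → ·
    (2,4)@(5, 9): e=[21,0,21] → ·  [on edge]
    (2,5)@(5, 11): e=[21,12,9] → █
    (3,5)@(7, 11): e=[35,-24,31] → ·
    (2,6)@(5, 13): e=[21,24,-3] → ·
    (3,7)@(7, 15): e=[35,0,7] → ·  [on edge]
  covered (3 px):
    · · · · ·
    · · · · ·
    · █ · · ·
    · █ · · ·
    · · · · ·
    · · █ · ·
    · · · · ·
    · · · · ·
    · · · · ·
    · · · · ·
T1:
  2·area = 80
  edge (0, 12)→(0, 2): d=(0,-10) top-left  bias=+0
  edge (0, 2)→(8, 18): d=(8,16) right/bottom  bias=-1
  edge (8, 18)→(0, 12): d=(-8,-6) top-left  bias=+0
    (0,2)@(1, 5): e=[10,8,62] → █
    (1,2)@(3, 5): e=[30,-24,74] → ·
    (0,3)@(1, 7): e=[10,24,46] → █
    (1,3)@(3, 7): e=[30,-8,58] → ·
    (0,4)@(1, 9): e=[10,40,30] → █
    (1,4)@(3, 9): e=[30,8,42] → █
    (2,4)@(5, 9): e=[50,-24,54] → ·
    (0,5)@(1, 11): e=[10,56,14] → █
    (2,5)@(5, 11): e=[50,-8,38] → ·
    (0,6)@(1, 13): e=[10,72,-2] → ·
    (1,6)@(3, 13): e=[30,40,10] → █
    (2,6)@(5, 13): e=[50,8,22] → █
  covered (10 px):
    · · · · ·
    · · · · ·
    █ · · · ·
    █ · · · ·
    █ █ · · ·
    █ █ · · ·
    · █ █ · ·
    · · █ · ·
    · · · █ ·
    · · · · ·
T2:
  2·area = 88  (B↔C swapped to make it positive)
  edge (6, 13)→(2, 2): d=(-4,-11) top-left  bias=+0
  edge (2, 2)→(10, 2): d=(8,0) top-left  bias=+0
  edge (10, 2)→(6, 13): d=(-4,11) right/bottom  bias=-1
    (1,1)@(3, 3): e=[7,8,73] → █
    (2,1)@(5, 3): e=[29,8,51] → █
    (3,1)@(7, 3): e=[51,8,29] → █
    (4,1)@(9, 3): e=[73,8,7] → █
    (1,2)@(3, 5): e=[-1,24,65] → ·
    (2,2)@(5, 5): e=[21,24,43] → █
    (4,2)@(9, 5): e=[65,24,-1] → ·
    (2,3)@(5, 7): e=[13,40,35] → █
    (4,3)@(9, 7): e=[57,40,-9] → ·
    (2,4)@(5, 9): e=[5,56,27] → █
    (4,4)@(9, 9): e=[49,56,-17] → ·
    (2,5)@(5, 11): e=[-3,72,19] → ·
  covered (10 px):
    · · · · ·
    · █ █ █ █
    · · █ █ ·
    · · █ █ ·
    · · █ █ ·
    · · · · ·
    · · · · ·
    · · · · ·
    · · · · ·
    · · · · ·

Answer: [40,30,10]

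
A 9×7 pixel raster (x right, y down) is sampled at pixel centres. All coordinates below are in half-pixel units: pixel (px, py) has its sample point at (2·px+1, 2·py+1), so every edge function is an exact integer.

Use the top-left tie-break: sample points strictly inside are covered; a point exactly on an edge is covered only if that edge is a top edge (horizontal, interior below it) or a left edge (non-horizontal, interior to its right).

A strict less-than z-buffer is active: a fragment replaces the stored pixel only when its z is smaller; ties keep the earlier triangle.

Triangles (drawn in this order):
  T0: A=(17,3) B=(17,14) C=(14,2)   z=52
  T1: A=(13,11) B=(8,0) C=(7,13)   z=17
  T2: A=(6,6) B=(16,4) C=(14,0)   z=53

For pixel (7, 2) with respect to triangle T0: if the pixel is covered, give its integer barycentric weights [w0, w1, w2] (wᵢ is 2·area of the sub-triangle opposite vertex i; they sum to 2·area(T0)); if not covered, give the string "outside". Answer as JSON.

T0:
  2·area = 33
  edge (17, 3)→(17, 14): d=(0,11) right/bottom  bias=-1
  edge (17, 14)→(14, 2): d=(-3,-12) top-left  bias=+0
  edge (14, 2)→(17, 3): d=(3,1) right/bottom  bias=-1
    (5,0)@(11, 1): e=[66,-33,0] → ·  [on edge]
    (8,0)@(17, 1): e=[0,39,-6] → ·  [on edge]
    (7,1)@(15, 3): e=[22,9,2] → █
    (8,1)@(17, 3): e=[0,33,0] → ·  [on edge]
    (7,2)@(15, 5): e=[22,3,8] → █
    (8,2)@(17, 5): e=[0,27,6] → ·  [on edge]
    (7,3)@(15, 7): e=[22,-3,14] → ·
    (8,3)@(17, 7): e=[0,21,12] → ·  [on edge]
    (8,4)@(17, 9): e=[0,15,18] → ·  [on edge]
    (8,5)@(17, 11): e=[0,9,24] → ·  [on edge]
    (8,6)@(17, 13): e=[0,3,30] → ·  [on edge]
  covered (2 px):
    · · · · · · · · ·
    · · · · · · · █ ·
    · · · · · · · █ ·
    · · · · · · · · ·
    · · · · · · · · ·
    · · · · · · · · ·
    · · · · · · · · ·
T1:
  2·area = 76  (B↔C swapped to make it positive)
  edge (13, 11)→(7, 13): d=(-6,2) right/bottom  bias=-1
  edge (7, 13)→(8, 0): d=(1,-13) top-left  bias=+0
  edge (8, 0)→(13, 11): d=(5,11) right/bottom  bias=-1
    (4,1)@(9, 3): e=[56,16,4] → █
    (5,1)@(11, 3): e=[52,42,-18] → ·
    (4,2)@(9, 5): e=[44,18,14] → █
    (5,2)@(11, 5): e=[40,44,-8] → ·
    (4,3)@(9, 7): e=[32,20,24] → █
    (5,3)@(11, 7): e=[28,46,2] → █
    (6,3)@(13, 7): e=[24,72,-20] → ·
    (4,4)@(9, 9): e=[20,22,34] → █
    (6,4)@(13, 9): e=[12,74,-10] → ·
    (4,5)@(9, 11): e=[8,24,44] → █
    (6,5)@(13, 11): e=[0,76,0] → ·  [on edge]
    (3,6)@(7, 13): e=[0,0,76] → ·  [on edge]
  covered (8 px):
    · · · · · · · · ·
    · · · · █ · · · ·
    · · · · █ · · · ·
    · · · · █ █ · · ·
    · · · · █ █ · · ·
    · · · · █ █ · · ·
    · · · · · · · · ·
T2:
  2·area = 44  (B↔C swapped to make it positive)
  edge (6, 6)→(14, 0): d=(8,-6) top-left  bias=+0
  edge (14, 0)→(16, 4): d=(2,4) right/bottom  bias=-1
  edge (16, 4)→(6, 6): d=(-10,2) right/bottom  bias=-1
    (6,0)@(13, 1): e=[2,6,36] → █
    (7,0)@(15, 1): e=[14,-2,32] → ·
    (5,1)@(11, 3): e=[6,18,20] → █
    (7,1)@(15, 3): e=[30,2,12] → █
    (8,1)@(17, 3): e=[42,-6,8] → ·
    (4,2)@(9, 5): e=[10,30,4] → █
    (5,2)@(11, 5): e=[22,22,0] → ·  [on edge]
    (6,2)@(13, 5): e=[34,14,-4] → ·
    (7,2)@(15, 5): e=[46,6,-8] → ·
    (0,3)@(1, 7): e=[-22,66,0] → ·  [on edge]
    (4,3)@(9, 7): e=[26,34,-16] → ·
  covered (5 px):
    · · · · · · █ · ·
    · · · · · █ █ █ ·
    · · · · █ · · · ·
    · · · · · · · · ·
    · · · · · · · · ·
    · · · · · · · · ·
    · · · · · · · · ·

Answer: [3,8,22]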